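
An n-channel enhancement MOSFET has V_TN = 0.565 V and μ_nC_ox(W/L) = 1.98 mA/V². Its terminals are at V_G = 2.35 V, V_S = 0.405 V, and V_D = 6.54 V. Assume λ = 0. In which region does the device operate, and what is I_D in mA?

V_GS = V_G − V_S = 2.35 − 0.405 = 1.95 V; V_DS = V_D − V_S = 6.54 − 0.405 = 6.13 V.
V_ov = V_GS − V_TN = 1.95 − 0.565 = 1.38 V.
Since V_DS = 6.13 V ≥ V_ov = 1.38 V, the device is in saturation.
I_D = ½ k_n V_ov² = 0.5 × 1.98 × 1.38² = 1.89 mA.

Saturation; I_D = 1.89 mA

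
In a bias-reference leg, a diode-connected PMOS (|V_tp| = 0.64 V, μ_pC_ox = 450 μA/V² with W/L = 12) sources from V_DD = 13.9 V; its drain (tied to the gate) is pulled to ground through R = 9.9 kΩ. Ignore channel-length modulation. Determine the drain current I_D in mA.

I_D = 1.27 mA

With gate tied to drain, V_SG = V_SD ≥ V_SG − |V_tp|, so the device is in saturation.
k_p = μ_pC_ox · (W/L) = 5.4 mA/V².
KCL at the drain: ½ k_p (V_SG − |V_tp|)² = (V_DD − V_SG)/R.
Let x = V_SG − 0.64. Then 26.7 x² + x − 13.26 = 0, giving x = 0.686 V (positive root), so V_SG = 1.33 V.
I_D = (V_DD − V_SG)/R = (13.9 − 1.33) / 9.9 = 1.27 mA.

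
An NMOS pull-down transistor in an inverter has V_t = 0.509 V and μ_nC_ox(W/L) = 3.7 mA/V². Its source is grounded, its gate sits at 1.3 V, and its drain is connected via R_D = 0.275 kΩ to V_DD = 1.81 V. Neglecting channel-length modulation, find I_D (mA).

I_D = 1.16 mA

V_GS = V_G = 1.3 V, so V_ov = 1.3 − 0.509 = 0.791 V.
Assume saturation: I_D = ½ k_n V_ov² = 0.5 × 3.7 × 0.791² = 1.16 mA, giving V_DS = V_DD − I_D R_D = 1.81 − 1.16 × 0.275 = 1.49 V.
V_DS = 1.49 V ≥ V_ov = 0.791 V, confirming saturation.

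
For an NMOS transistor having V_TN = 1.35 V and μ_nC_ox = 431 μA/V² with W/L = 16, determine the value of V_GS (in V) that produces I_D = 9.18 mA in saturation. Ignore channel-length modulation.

V_GS = 2.98 V

k_n = μ_nC_ox · (W/L) = 6.896 mA/V².
In saturation I_D = ½ k_n (V_GS − V_TN)², so V_GS − V_TN = √(2 I_D / k_n) = √(2 × 9.18 / 6.896) = 1.63 V.
V_GS = 1.35 + 1.63 = 2.98 V.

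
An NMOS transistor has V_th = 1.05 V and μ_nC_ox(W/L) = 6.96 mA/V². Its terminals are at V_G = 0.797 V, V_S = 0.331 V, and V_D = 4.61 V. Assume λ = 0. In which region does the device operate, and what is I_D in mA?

V_GS = V_G − V_S = 0.797 − 0.331 = 0.466 V; V_DS = V_D − V_S = 4.61 − 0.331 = 4.28 V.
V_GS = 0.466 V < V_th = 1.05 V, so the transistor is in cutoff.

Cutoff; I_D = 0 mA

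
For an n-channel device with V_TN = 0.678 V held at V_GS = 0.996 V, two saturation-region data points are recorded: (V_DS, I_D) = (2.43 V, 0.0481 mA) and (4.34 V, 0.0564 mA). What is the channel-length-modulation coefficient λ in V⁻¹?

With V_GS fixed, I_D ∝ (1 + λ V_DS) in saturation, so I_D2/I_D1 = (1 + λ V_DS2)/(1 + λ V_DS1).
0.0564/0.0481 = 1.173 = (1 + 4.34 λ)/(1 + 2.43 λ).
Solving: λ (I_D1 V_DS2 − I_D2 V_DS1) = I_D2 − I_D1, so λ = (0.0564 − 0.0481) / (0.0481 × 4.34 − 0.0564 × 2.43) = 0.0083 / 0.0717 = 0.116 V⁻¹.

λ = 0.116 V⁻¹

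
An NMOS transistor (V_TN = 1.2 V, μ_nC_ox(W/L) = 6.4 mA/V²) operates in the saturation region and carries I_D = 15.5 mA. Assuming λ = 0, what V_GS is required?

V_GS = 3.40 V

In saturation I_D = ½ k_n (V_GS − V_TN)², so V_GS − V_TN = √(2 I_D / k_n) = √(2 × 15.5 / 6.4) = 2.2 V.
V_GS = 1.2 + 2.2 = 3.4 V.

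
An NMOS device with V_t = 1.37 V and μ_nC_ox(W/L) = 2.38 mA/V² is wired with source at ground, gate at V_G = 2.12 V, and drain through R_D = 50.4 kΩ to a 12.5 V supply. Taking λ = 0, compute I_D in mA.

V_GS = V_G = 2.12 V, so V_ov = 2.12 − 1.37 = 0.75 V.
Assume saturation: I_D = ½ k_n V_ov² = 0.5 × 2.38 × 0.75² = 0.669 mA, giving V_DS = V_DD − I_D R_D = 12.5 − 0.669 × 50.4 = -21.2 V.
But -21.2 V < V_ov = 0.75 V, so the device is actually in triode.
In triode I_D = k_n[V_ov V_DS − ½ V_DS²] and I_D = (V_DD − V_DS)/R_D. Equating: 60 V_DS² − 90.96 V_DS + 12.5 = 0, giving V_DS = 0.153 V (the root below V_ov).
I_D = (12.5 − 0.153) / 50.4 = 0.245 mA.

I_D = 0.245 mA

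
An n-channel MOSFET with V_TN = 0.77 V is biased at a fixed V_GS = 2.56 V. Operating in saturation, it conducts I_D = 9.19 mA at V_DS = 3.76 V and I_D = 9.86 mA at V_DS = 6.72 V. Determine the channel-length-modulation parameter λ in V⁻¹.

With V_GS fixed, I_D ∝ (1 + λ V_DS) in saturation, so I_D2/I_D1 = (1 + λ V_DS2)/(1 + λ V_DS1).
9.86/9.19 = 1.073 = (1 + 6.72 λ)/(1 + 3.76 λ).
Solving: λ (I_D1 V_DS2 − I_D2 V_DS1) = I_D2 − I_D1, so λ = (9.86 − 9.19) / (9.19 × 6.72 − 9.86 × 3.76) = 0.67 / 24.7 = 0.0271 V⁻¹.

λ = 0.0271 V⁻¹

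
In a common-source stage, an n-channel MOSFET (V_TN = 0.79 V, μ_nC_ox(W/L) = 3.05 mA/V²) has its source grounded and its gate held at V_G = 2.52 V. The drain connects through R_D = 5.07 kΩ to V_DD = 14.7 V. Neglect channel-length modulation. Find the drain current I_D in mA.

I_D = 2.77 mA

V_GS = V_G = 2.52 V, so V_ov = 2.52 − 0.79 = 1.73 V.
Assume saturation: I_D = ½ k_n V_ov² = 0.5 × 3.05 × 1.73² = 4.56 mA, giving V_DS = V_DD − I_D R_D = 14.7 − 4.56 × 5.07 = -8.44 V.
But -8.44 V < V_ov = 1.73 V, so the device is actually in triode.
In triode I_D = k_n[V_ov V_DS − ½ V_DS²] and I_D = (V_DD − V_DS)/R_D. Equating: 7.73 V_DS² − 27.75 V_DS + 14.7 = 0, giving V_DS = 0.646 V (the root below V_ov).
I_D = (14.7 − 0.646) / 5.07 = 2.77 mA.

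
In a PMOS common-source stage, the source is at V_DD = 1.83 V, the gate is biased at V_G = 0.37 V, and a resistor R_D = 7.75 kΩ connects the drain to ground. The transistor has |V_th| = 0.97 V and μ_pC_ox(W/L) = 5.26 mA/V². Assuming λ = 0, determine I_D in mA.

V_SG = V_DD − V_G = 1.83 − 0.37 = 1.46 V, so V_ov = 1.46 − 0.97 = 0.49 V.
Assume saturation: I_D = ½ k_p V_ov² = 0.5 × 5.26 × 0.49² = 0.631 mA, giving V_SD = V_DD − I_D R_D = 1.83 − 0.631 × 7.75 = -3.06 V.
But -3.06 V < V_ov = 0.49 V, so the device is actually in triode.
In triode I_D = k_p[V_ov V_SD − ½ V_SD²] and I_D = (V_DD − V_SD)/R_D. Equating: 20.4 V_SD² − 20.97 V_SD + 1.83 = 0, giving V_SD = 0.0962 V (the root below V_ov).
I_D = (1.83 − 0.0962) / 7.75 = 0.224 mA.

I_D = 0.224 mA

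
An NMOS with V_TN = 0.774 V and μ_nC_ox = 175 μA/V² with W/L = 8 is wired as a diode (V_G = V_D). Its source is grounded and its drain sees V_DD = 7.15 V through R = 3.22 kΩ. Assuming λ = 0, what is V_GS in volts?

V_GS = 2.25 V

With gate tied to drain, V_GS = V_DS ≥ V_GS − V_TN, so the device is in saturation.
k_n = μ_nC_ox · (W/L) = 1.4 mA/V².
KCL at the drain: ½ k_n (V_GS − V_TN)² = (V_DD − V_GS)/R.
Let x = V_GS − 0.774. Then 2.25 x² + x − 6.376 = 0, giving x = 1.47 V (positive root), so V_GS = 2.25 V.
I_D = (V_DD − V_GS)/R = (7.15 − 2.25) / 3.22 = 1.52 mA.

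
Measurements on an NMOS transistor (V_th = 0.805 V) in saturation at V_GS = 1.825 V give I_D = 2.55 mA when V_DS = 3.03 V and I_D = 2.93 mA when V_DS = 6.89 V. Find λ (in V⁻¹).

λ = 0.0437 V⁻¹

With V_GS fixed, I_D ∝ (1 + λ V_DS) in saturation, so I_D2/I_D1 = (1 + λ V_DS2)/(1 + λ V_DS1).
2.93/2.55 = 1.149 = (1 + 6.89 λ)/(1 + 3.03 λ).
Solving: λ (I_D1 V_DS2 − I_D2 V_DS1) = I_D2 − I_D1, so λ = (2.93 − 2.55) / (2.55 × 6.89 − 2.93 × 3.03) = 0.38 / 8.69 = 0.0437 V⁻¹.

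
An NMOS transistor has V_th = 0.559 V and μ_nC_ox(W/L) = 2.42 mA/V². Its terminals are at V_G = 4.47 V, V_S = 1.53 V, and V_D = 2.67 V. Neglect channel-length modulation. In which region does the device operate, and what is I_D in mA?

Triode; I_D = 5.00 mA

V_GS = V_G − V_S = 4.47 − 1.53 = 2.94 V; V_DS = V_D − V_S = 2.67 − 1.53 = 1.14 V.
V_ov = V_GS − V_th = 2.94 − 0.559 = 2.38 V.
Since V_DS = 1.14 V < V_ov = 2.38 V, the device is in the triode region.
I_D = k_n [V_ov · V_DS − ½ V_DS²] = 2.42 × [2.38 × 1.14 − 0.5 × 1.14²] = 5 mA.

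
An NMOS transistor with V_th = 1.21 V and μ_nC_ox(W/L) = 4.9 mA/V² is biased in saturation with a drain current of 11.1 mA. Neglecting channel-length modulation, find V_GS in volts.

V_GS = 3.34 V

In saturation I_D = ½ k_n (V_GS − V_th)², so V_GS − V_th = √(2 I_D / k_n) = √(2 × 11.1 / 4.9) = 2.13 V.
V_GS = 1.21 + 2.13 = 3.34 V.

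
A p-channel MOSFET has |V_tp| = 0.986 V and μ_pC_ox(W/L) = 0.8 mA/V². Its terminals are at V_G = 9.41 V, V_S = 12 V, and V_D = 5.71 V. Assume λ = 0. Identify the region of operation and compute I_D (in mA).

V_SG = V_S − V_G = 12 − 9.41 = 2.59 V; V_SD = V_S − V_D = 12 − 5.71 = 6.29 V.
V_ov = V_SG − |V_tp| = 2.59 − 0.986 = 1.6 V.
Since V_SD = 6.29 V ≥ V_ov = 1.6 V, the device is in saturation.
I_D = ½ k_p V_ov² = 0.5 × 0.8 × 1.6² = 1.03 mA.

Saturation; I_D = 1.03 mA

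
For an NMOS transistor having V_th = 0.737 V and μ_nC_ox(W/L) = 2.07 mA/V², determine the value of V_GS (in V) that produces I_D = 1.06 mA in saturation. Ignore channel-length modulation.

In saturation I_D = ½ k_n (V_GS − V_th)², so V_GS − V_th = √(2 I_D / k_n) = √(2 × 1.06 / 2.07) = 1.01 V.
V_GS = 0.737 + 1.01 = 1.75 V.

V_GS = 1.75 V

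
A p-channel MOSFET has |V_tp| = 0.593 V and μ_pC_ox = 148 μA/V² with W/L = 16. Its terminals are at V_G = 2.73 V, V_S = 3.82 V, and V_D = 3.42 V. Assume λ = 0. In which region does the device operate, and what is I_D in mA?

V_SG = V_S − V_G = 3.82 − 2.73 = 1.09 V; V_SD = V_S − V_D = 3.82 − 3.42 = 0.4 V.
k_p = μ_pC_ox · (W/L) = 2.368 mA/V².
V_ov = V_SG − |V_tp| = 1.09 − 0.593 = 0.497 V.
Since V_SD = 0.4 V < V_ov = 0.497 V, the device is in the triode region.
I_D = k_p [V_ov · V_SD − ½ V_SD²] = 2.368 × [0.497 × 0.4 − 0.5 × 0.4²] = 0.281 mA.

Triode; I_D = 0.281 mA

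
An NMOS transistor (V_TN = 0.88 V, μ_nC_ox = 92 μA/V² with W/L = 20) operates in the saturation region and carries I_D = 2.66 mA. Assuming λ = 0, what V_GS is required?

k_n = μ_nC_ox · (W/L) = 1.84 mA/V².
In saturation I_D = ½ k_n (V_GS − V_TN)², so V_GS − V_TN = √(2 I_D / k_n) = √(2 × 2.66 / 1.84) = 1.7 V.
V_GS = 0.88 + 1.7 = 2.58 V.

V_GS = 2.58 V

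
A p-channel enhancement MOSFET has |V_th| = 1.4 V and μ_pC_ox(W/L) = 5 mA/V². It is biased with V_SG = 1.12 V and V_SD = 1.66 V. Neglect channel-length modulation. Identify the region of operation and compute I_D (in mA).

Cutoff; I_D = 0 mA

V_SG = 1.12 V < |V_th| = 1.4 V, so the transistor is in cutoff.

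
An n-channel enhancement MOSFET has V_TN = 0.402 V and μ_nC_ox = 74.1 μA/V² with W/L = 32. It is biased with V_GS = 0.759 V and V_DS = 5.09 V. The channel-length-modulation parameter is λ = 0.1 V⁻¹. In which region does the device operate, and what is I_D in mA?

k_n = μ_nC_ox · (W/L) = 2.371 mA/V².
V_ov = V_GS − V_TN = 0.759 − 0.402 = 0.357 V.
Since V_DS = 5.09 V ≥ V_ov = 0.357 V, the device is in saturation.
I_D = ½ k_n V_ov² (1 + λ V_DS) = 0.5 × 2.371 × 0.357² × (1 + 0.1 × 5.09) = 0.228 mA.

Saturation; I_D = 0.228 mA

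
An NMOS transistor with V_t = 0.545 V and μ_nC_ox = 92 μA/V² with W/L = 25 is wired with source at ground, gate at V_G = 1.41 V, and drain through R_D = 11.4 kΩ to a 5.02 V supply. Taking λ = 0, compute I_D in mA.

I_D = 0.419 mA

V_GS = V_G = 1.41 V, so V_ov = 1.41 − 0.545 = 0.865 V.
k_n = μ_nC_ox · (W/L) = 2.3 mA/V².
Assume saturation: I_D = ½ k_n V_ov² = 0.5 × 2.3 × 0.865² = 0.86 mA, giving V_DS = V_DD − I_D R_D = 5.02 − 0.86 × 11.4 = -4.79 V.
But -4.79 V < V_ov = 0.865 V, so the device is actually in triode.
In triode I_D = k_n[V_ov V_DS − ½ V_DS²] and I_D = (V_DD − V_DS)/R_D. Equating: 13.1 V_DS² − 23.68 V_DS + 5.02 = 0, giving V_DS = 0.245 V (the root below V_ov).
I_D = (5.02 − 0.245) / 11.4 = 0.419 mA.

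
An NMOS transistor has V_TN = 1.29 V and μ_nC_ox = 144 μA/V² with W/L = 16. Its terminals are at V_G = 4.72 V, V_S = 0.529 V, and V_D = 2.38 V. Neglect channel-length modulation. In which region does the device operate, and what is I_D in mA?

Triode; I_D = 8.42 mA

V_GS = V_G − V_S = 4.72 − 0.529 = 4.19 V; V_DS = V_D − V_S = 2.38 − 0.529 = 1.85 V.
k_n = μ_nC_ox · (W/L) = 2.304 mA/V².
V_ov = V_GS − V_TN = 4.19 − 1.29 = 2.9 V.
Since V_DS = 1.85 V < V_ov = 2.9 V, the device is in the triode region.
I_D = k_n [V_ov · V_DS − ½ V_DS²] = 2.304 × [2.9 × 1.85 − 0.5 × 1.85²] = 8.42 mA.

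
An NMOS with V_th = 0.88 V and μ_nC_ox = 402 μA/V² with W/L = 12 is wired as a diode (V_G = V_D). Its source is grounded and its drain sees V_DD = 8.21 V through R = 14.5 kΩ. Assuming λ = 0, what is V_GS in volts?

V_GS = 1.32 V

With gate tied to drain, V_GS = V_DS ≥ V_GS − V_th, so the device is in saturation.
k_n = μ_nC_ox · (W/L) = 4.824 mA/V².
KCL at the drain: ½ k_n (V_GS − V_th)² = (V_DD − V_GS)/R.
Let x = V_GS − 0.88. Then 35 x² + x − 7.33 = 0, giving x = 0.444 V (positive root), so V_GS = 1.32 V.
I_D = (V_DD − V_GS)/R = (8.21 − 1.32) / 14.5 = 0.475 mA.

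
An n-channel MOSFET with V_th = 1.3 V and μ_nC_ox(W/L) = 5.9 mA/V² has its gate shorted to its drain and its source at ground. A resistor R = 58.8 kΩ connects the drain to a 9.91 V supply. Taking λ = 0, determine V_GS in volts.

With gate tied to drain, V_GS = V_DS ≥ V_GS − V_th, so the device is in saturation.
KCL at the drain: ½ k_n (V_GS − V_th)² = (V_DD − V_GS)/R.
Let x = V_GS − 1.3. Then 173 x² + x − 8.61 = 0, giving x = 0.22 V (positive root), so V_GS = 1.52 V.
I_D = (V_DD − V_GS)/R = (9.91 − 1.52) / 58.8 = 0.143 mA.

V_GS = 1.52 V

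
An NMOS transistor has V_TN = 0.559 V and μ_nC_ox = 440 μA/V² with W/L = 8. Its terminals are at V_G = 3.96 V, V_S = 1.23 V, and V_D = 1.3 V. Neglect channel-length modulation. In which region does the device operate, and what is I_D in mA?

Triode; I_D = 0.526 mA

V_GS = V_G − V_S = 3.96 − 1.23 = 2.73 V; V_DS = V_D − V_S = 1.3 − 1.23 = 0.07 V.
k_n = μ_nC_ox · (W/L) = 3.52 mA/V².
V_ov = V_GS − V_TN = 2.73 − 0.559 = 2.17 V.
Since V_DS = 0.07 V < V_ov = 2.17 V, the device is in the triode region.
I_D = k_n [V_ov · V_DS − ½ V_DS²] = 3.52 × [2.17 × 0.07 − 0.5 × 0.07²] = 0.526 mA.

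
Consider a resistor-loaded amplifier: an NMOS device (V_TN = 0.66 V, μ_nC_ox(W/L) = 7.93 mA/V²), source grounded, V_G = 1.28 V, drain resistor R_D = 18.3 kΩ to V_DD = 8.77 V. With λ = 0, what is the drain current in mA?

I_D = 0.473 mA

V_GS = V_G = 1.28 V, so V_ov = 1.28 − 0.66 = 0.62 V.
Assume saturation: I_D = ½ k_n V_ov² = 0.5 × 7.93 × 0.62² = 1.52 mA, giving V_DS = V_DD − I_D R_D = 8.77 − 1.52 × 18.3 = -19.1 V.
But -19.1 V < V_ov = 0.62 V, so the device is actually in triode.
In triode I_D = k_n[V_ov V_DS − ½ V_DS²] and I_D = (V_DD − V_DS)/R_D. Equating: 72.6 V_DS² − 90.97 V_DS + 8.77 = 0, giving V_DS = 0.105 V (the root below V_ov).
I_D = (8.77 − 0.105) / 18.3 = 0.473 mA.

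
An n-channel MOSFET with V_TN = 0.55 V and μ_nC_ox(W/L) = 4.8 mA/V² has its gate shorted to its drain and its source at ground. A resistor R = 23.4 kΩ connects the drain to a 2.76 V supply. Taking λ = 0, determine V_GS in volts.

V_GS = 0.740 V

With gate tied to drain, V_GS = V_DS ≥ V_GS − V_TN, so the device is in saturation.
KCL at the drain: ½ k_n (V_GS − V_TN)² = (V_DD − V_GS)/R.
Let x = V_GS − 0.55. Then 56.2 x² + x − 2.21 = 0, giving x = 0.19 V (positive root), so V_GS = 0.74 V.
I_D = (V_DD − V_GS)/R = (2.76 − 0.74) / 23.4 = 0.0863 mA.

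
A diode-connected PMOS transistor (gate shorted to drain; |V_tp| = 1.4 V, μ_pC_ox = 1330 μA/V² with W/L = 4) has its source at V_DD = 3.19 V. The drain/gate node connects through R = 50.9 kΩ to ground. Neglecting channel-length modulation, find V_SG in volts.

V_SG = 1.51 V

With gate tied to drain, V_SG = V_SD ≥ V_SG − |V_tp|, so the device is in saturation.
k_p = μ_pC_ox · (W/L) = 5.32 mA/V².
KCL at the drain: ½ k_p (V_SG − |V_tp|)² = (V_DD − V_SG)/R.
Let x = V_SG − 1.4. Then 135 x² + x − 1.79 = 0, giving x = 0.111 V (positive root), so V_SG = 1.51 V.
I_D = (V_DD − V_SG)/R = (3.19 − 1.51) / 50.9 = 0.033 mA.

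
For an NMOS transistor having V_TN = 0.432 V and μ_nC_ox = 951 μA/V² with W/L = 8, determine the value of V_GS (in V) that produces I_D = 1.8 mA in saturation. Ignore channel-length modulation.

V_GS = 1.12 V

k_n = μ_nC_ox · (W/L) = 7.608 mA/V².
In saturation I_D = ½ k_n (V_GS − V_TN)², so V_GS − V_TN = √(2 I_D / k_n) = √(2 × 1.8 / 7.608) = 0.688 V.
V_GS = 0.432 + 0.688 = 1.12 V.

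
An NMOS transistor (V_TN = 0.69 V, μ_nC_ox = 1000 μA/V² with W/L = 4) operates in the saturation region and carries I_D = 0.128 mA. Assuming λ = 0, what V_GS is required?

k_n = μ_nC_ox · (W/L) = 4 mA/V².
In saturation I_D = ½ k_n (V_GS − V_TN)², so V_GS − V_TN = √(2 I_D / k_n) = √(2 × 0.128 / 4) = 0.253 V.
V_GS = 0.69 + 0.253 = 0.943 V.

V_GS = 0.943 V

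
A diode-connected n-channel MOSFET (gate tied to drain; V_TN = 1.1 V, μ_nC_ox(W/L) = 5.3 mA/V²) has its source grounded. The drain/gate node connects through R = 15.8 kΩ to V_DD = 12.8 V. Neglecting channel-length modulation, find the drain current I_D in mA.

With gate tied to drain, V_GS = V_DS ≥ V_GS − V_TN, so the device is in saturation.
KCL at the drain: ½ k_n (V_GS − V_TN)² = (V_DD − V_GS)/R.
Let x = V_GS − 1.1. Then 41.9 x² + x − 11.7 = 0, giving x = 0.517 V (positive root), so V_GS = 1.62 V.
I_D = (V_DD − V_GS)/R = (12.8 − 1.62) / 15.8 = 0.708 mA.

I_D = 0.708 mA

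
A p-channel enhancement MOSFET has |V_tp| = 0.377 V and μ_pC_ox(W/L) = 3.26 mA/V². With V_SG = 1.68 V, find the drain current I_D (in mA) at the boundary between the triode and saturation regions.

At the boundary V_SD = V_ov = V_SG − |V_tp| = 1.68 − 0.377 = 1.3 V.
I_D = ½ k_p V_ov² = 0.5 × 3.26 × 1.3² = 2.77 mA.

I_D = 2.77 mA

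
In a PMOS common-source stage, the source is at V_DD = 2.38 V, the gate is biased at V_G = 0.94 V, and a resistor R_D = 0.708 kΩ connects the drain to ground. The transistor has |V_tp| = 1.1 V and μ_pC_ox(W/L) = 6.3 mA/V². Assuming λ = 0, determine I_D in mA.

V_SG = V_DD − V_G = 2.38 − 0.94 = 1.44 V, so V_ov = 1.44 − 1.1 = 0.34 V.
Assume saturation: I_D = ½ k_p V_ov² = 0.5 × 6.3 × 0.34² = 0.364 mA, giving V_SD = V_DD − I_D R_D = 2.38 − 0.364 × 0.708 = 2.12 V.
V_SD = 2.12 V ≥ V_ov = 0.34 V, confirming saturation.

I_D = 0.364 mA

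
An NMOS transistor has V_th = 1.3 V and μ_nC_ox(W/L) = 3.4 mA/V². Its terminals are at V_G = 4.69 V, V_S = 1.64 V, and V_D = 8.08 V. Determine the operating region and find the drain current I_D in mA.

V_GS = V_G − V_S = 4.69 − 1.64 = 3.05 V; V_DS = V_D − V_S = 8.08 − 1.64 = 6.44 V.
V_ov = V_GS − V_th = 3.05 − 1.3 = 1.75 V.
Since V_DS = 6.44 V ≥ V_ov = 1.75 V, the device is in saturation.
I_D = ½ k_n V_ov² = 0.5 × 3.4 × 1.75² = 5.21 mA.

Saturation; I_D = 5.21 mA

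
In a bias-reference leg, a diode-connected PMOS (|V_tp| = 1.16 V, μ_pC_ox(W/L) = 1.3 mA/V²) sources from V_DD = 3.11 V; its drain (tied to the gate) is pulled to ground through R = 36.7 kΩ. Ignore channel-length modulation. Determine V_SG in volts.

With gate tied to drain, V_SG = V_SD ≥ V_SG − |V_tp|, so the device is in saturation.
KCL at the drain: ½ k_p (V_SG − |V_tp|)² = (V_DD − V_SG)/R.
Let x = V_SG − 1.16. Then 23.9 x² + x − 1.95 = 0, giving x = 0.266 V (positive root), so V_SG = 1.43 V.
I_D = (V_DD − V_SG)/R = (3.11 − 1.43) / 36.7 = 0.0459 mA.

V_SG = 1.43 V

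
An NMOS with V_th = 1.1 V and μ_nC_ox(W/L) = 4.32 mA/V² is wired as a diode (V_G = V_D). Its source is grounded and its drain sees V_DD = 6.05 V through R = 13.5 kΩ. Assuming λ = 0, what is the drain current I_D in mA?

I_D = 0.337 mA

With gate tied to drain, V_GS = V_DS ≥ V_GS − V_th, so the device is in saturation.
KCL at the drain: ½ k_n (V_GS − V_th)² = (V_DD − V_GS)/R.
Let x = V_GS − 1.1. Then 29.2 x² + x − 4.95 = 0, giving x = 0.395 V (positive root), so V_GS = 1.5 V.
I_D = (V_DD − V_GS)/R = (6.05 − 1.5) / 13.5 = 0.337 mA.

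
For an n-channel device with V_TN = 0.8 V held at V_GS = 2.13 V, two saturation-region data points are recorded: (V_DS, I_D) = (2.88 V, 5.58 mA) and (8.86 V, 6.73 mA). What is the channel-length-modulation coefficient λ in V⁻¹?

With V_GS fixed, I_D ∝ (1 + λ V_DS) in saturation, so I_D2/I_D1 = (1 + λ V_DS2)/(1 + λ V_DS1).
6.73/5.58 = 1.206 = (1 + 8.86 λ)/(1 + 2.88 λ).
Solving: λ (I_D1 V_DS2 − I_D2 V_DS1) = I_D2 − I_D1, so λ = (6.73 − 5.58) / (5.58 × 8.86 − 6.73 × 2.88) = 1.15 / 30.1 = 0.0383 V⁻¹.

λ = 0.0383 V⁻¹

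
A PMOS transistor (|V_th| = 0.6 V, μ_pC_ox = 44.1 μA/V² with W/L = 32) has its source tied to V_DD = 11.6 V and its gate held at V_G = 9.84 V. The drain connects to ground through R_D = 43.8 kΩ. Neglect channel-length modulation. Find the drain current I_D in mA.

V_SG = V_DD − V_G = 11.6 − 9.84 = 1.76 V, so V_ov = 1.76 − 0.6 = 1.16 V.
k_p = μ_pC_ox · (W/L) = 1.411 mA/V².
Assume saturation: I_D = ½ k_p V_ov² = 0.5 × 1.411 × 1.16² = 0.949 mA, giving V_SD = V_DD − I_D R_D = 11.6 − 0.949 × 43.8 = -30 V.
But -30 V < V_ov = 1.16 V, so the device is actually in triode.
In triode I_D = k_p[V_ov V_SD − ½ V_SD²] and I_D = (V_DD − V_SD)/R_D. Equating: 30.9 V_SD² − 72.7 V_SD + 11.6 = 0, giving V_SD = 0.172 V (the root below V_ov).
I_D = (11.6 − 0.172) / 43.8 = 0.261 mA.

I_D = 0.261 mA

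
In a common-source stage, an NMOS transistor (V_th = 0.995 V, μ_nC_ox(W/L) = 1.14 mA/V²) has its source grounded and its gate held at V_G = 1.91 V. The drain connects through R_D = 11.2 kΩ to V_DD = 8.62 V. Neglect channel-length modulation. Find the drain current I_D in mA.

V_GS = V_G = 1.91 V, so V_ov = 1.91 − 0.995 = 0.915 V.
Assume saturation: I_D = ½ k_n V_ov² = 0.5 × 1.14 × 0.915² = 0.477 mA, giving V_DS = V_DD − I_D R_D = 8.62 − 0.477 × 11.2 = 3.28 V.
V_DS = 3.28 V ≥ V_ov = 0.915 V, confirming saturation.

I_D = 0.477 mA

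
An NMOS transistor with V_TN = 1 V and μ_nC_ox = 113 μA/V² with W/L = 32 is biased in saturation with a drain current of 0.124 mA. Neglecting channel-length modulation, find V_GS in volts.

k_n = μ_nC_ox · (W/L) = 3.616 mA/V².
In saturation I_D = ½ k_n (V_GS − V_TN)², so V_GS − V_TN = √(2 I_D / k_n) = √(2 × 0.124 / 3.616) = 0.262 V.
V_GS = 1 + 0.262 = 1.26 V.

V_GS = 1.26 V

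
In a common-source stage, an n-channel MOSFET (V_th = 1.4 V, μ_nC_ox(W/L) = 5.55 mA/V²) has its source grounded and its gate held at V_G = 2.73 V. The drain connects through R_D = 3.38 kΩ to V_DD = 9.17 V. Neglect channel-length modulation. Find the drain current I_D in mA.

V_GS = V_G = 2.73 V, so V_ov = 2.73 − 1.4 = 1.33 V.
Assume saturation: I_D = ½ k_n V_ov² = 0.5 × 5.55 × 1.33² = 4.91 mA, giving V_DS = V_DD − I_D R_D = 9.17 − 4.91 × 3.38 = -7.42 V.
But -7.42 V < V_ov = 1.33 V, so the device is actually in triode.
In triode I_D = k_n[V_ov V_DS − ½ V_DS²] and I_D = (V_DD − V_DS)/R_D. Equating: 9.38 V_DS² − 25.95 V_DS + 9.17 = 0, giving V_DS = 0.416 V (the root below V_ov).
I_D = (9.17 − 0.416) / 3.38 = 2.59 mA.

I_D = 2.59 mA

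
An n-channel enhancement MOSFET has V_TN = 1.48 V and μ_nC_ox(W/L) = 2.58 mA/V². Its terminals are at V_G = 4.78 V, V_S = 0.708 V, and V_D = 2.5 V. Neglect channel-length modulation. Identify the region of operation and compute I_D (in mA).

Triode; I_D = 7.84 mA

V_GS = V_G − V_S = 4.78 − 0.708 = 4.07 V; V_DS = V_D − V_S = 2.5 − 0.708 = 1.79 V.
V_ov = V_GS − V_TN = 4.07 − 1.48 = 2.59 V.
Since V_DS = 1.79 V < V_ov = 2.59 V, the device is in the triode region.
I_D = k_n [V_ov · V_DS − ½ V_DS²] = 2.58 × [2.59 × 1.79 − 0.5 × 1.79²] = 7.84 mA.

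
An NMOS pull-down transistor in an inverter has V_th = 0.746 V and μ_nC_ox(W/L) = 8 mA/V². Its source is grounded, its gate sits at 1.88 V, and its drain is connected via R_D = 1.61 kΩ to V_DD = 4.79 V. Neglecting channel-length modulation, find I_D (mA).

V_GS = V_G = 1.88 V, so V_ov = 1.88 − 0.746 = 1.13 V.
Assume saturation: I_D = ½ k_n V_ov² = 0.5 × 8 × 1.13² = 5.14 mA, giving V_DS = V_DD − I_D R_D = 4.79 − 5.14 × 1.61 = -3.49 V.
But -3.49 V < V_ov = 1.13 V, so the device is actually in triode.
In triode I_D = k_n[V_ov V_DS − ½ V_DS²] and I_D = (V_DD − V_DS)/R_D. Equating: 6.44 V_DS² − 15.61 V_DS + 4.79 = 0, giving V_DS = 0.361 V (the root below V_ov).
I_D = (4.79 − 0.361) / 1.61 = 2.75 mA.

I_D = 2.75 mA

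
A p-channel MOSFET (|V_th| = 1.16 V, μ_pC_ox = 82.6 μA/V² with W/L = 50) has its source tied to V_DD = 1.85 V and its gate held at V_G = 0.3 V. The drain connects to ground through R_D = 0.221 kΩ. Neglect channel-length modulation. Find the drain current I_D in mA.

I_D = 0.314 mA

V_SG = V_DD − V_G = 1.85 − 0.3 = 1.55 V, so V_ov = 1.55 − 1.16 = 0.39 V.
k_p = μ_pC_ox · (W/L) = 4.13 mA/V².
Assume saturation: I_D = ½ k_p V_ov² = 0.5 × 4.13 × 0.39² = 0.314 mA, giving V_SD = V_DD − I_D R_D = 1.85 − 0.314 × 0.221 = 1.78 V.
V_SD = 1.78 V ≥ V_ov = 0.39 V, confirming saturation.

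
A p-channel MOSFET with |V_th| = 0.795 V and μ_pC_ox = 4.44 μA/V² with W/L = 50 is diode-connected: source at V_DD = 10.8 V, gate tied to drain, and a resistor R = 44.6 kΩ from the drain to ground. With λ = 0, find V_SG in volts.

V_SG = 2.12 V

With gate tied to drain, V_SG = V_SD ≥ V_SG − |V_th|, so the device is in saturation.
k_p = μ_pC_ox · (W/L) = 0.222 mA/V².
KCL at the drain: ½ k_p (V_SG − |V_th|)² = (V_DD − V_SG)/R.
Let x = V_SG − 0.795. Then 4.95 x² + x − 10.01 = 0, giving x = 1.32 V (positive root), so V_SG = 2.12 V.
I_D = (V_DD − V_SG)/R = (10.8 − 2.12) / 44.6 = 0.195 mA.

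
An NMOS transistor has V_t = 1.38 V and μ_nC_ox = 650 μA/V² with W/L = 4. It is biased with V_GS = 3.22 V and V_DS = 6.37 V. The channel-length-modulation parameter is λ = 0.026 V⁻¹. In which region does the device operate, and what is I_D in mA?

Saturation; I_D = 5.13 mA

k_n = μ_nC_ox · (W/L) = 2.6 mA/V².
V_ov = V_GS − V_t = 3.22 − 1.38 = 1.84 V.
Since V_DS = 6.37 V ≥ V_ov = 1.84 V, the device is in saturation.
I_D = ½ k_n V_ov² (1 + λ V_DS) = 0.5 × 2.6 × 1.84² × (1 + 0.026 × 6.37) = 5.13 mA.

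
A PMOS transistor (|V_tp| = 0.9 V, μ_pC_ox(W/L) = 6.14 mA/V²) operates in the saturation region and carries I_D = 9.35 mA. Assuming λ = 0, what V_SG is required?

V_SG = 2.65 V

In saturation I_D = ½ k_p (V_SG − |V_tp|)², so V_SG − |V_tp| = √(2 I_D / k_p) = √(2 × 9.35 / 6.14) = 1.75 V.
V_SG = 0.9 + 1.75 = 2.65 V.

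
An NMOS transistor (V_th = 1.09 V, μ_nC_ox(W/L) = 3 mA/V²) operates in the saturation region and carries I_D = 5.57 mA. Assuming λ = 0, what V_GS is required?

In saturation I_D = ½ k_n (V_GS − V_th)², so V_GS − V_th = √(2 I_D / k_n) = √(2 × 5.57 / 3) = 1.93 V.
V_GS = 1.09 + 1.93 = 3.02 V.

V_GS = 3.02 V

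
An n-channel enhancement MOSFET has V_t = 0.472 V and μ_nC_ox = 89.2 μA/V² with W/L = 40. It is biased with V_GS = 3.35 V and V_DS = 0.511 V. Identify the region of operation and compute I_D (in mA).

Triode; I_D = 4.78 mA

k_n = μ_nC_ox · (W/L) = 3.568 mA/V².
V_ov = V_GS − V_t = 3.35 − 0.472 = 2.88 V.
Since V_DS = 0.511 V < V_ov = 2.88 V, the device is in the triode region.
I_D = k_n [V_ov · V_DS − ½ V_DS²] = 3.568 × [2.88 × 0.511 − 0.5 × 0.511²] = 4.78 mA.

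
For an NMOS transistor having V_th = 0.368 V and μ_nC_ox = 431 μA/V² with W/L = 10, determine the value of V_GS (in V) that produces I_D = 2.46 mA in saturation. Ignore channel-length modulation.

k_n = μ_nC_ox · (W/L) = 4.31 mA/V².
In saturation I_D = ½ k_n (V_GS − V_th)², so V_GS − V_th = √(2 I_D / k_n) = √(2 × 2.46 / 4.31) = 1.07 V.
V_GS = 0.368 + 1.07 = 1.44 V.

V_GS = 1.44 V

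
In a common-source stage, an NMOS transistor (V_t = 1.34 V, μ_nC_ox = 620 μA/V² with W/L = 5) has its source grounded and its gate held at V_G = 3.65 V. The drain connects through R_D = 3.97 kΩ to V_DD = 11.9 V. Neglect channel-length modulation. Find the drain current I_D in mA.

I_D = 2.89 mA

V_GS = V_G = 3.65 V, so V_ov = 3.65 − 1.34 = 2.31 V.
k_n = μ_nC_ox · (W/L) = 3.1 mA/V².
Assume saturation: I_D = ½ k_n V_ov² = 0.5 × 3.1 × 2.31² = 8.27 mA, giving V_DS = V_DD − I_D R_D = 11.9 − 8.27 × 3.97 = -20.9 V.
But -20.9 V < V_ov = 2.31 V, so the device is actually in triode.
In triode I_D = k_n[V_ov V_DS − ½ V_DS²] and I_D = (V_DD − V_DS)/R_D. Equating: 6.15 V_DS² − 29.43 V_DS + 11.9 = 0, giving V_DS = 0.446 V (the root below V_ov).
I_D = (11.9 − 0.446) / 3.97 = 2.89 mA.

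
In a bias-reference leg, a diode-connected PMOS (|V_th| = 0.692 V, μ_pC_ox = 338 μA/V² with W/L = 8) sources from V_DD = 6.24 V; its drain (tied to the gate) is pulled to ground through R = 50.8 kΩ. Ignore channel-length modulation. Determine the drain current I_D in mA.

With gate tied to drain, V_SG = V_SD ≥ V_SG − |V_th|, so the device is in saturation.
k_p = μ_pC_ox · (W/L) = 2.704 mA/V².
KCL at the drain: ½ k_p (V_SG − |V_th|)² = (V_DD − V_SG)/R.
Let x = V_SG − 0.692. Then 68.7 x² + x − 5.548 = 0, giving x = 0.277 V (positive root), so V_SG = 0.969 V.
I_D = (V_DD − V_SG)/R = (6.24 − 0.969) / 50.8 = 0.104 mA.

I_D = 0.104 mA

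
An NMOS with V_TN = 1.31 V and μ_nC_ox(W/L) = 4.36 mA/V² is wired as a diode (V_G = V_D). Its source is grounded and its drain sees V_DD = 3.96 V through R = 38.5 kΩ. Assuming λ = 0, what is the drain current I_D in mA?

With gate tied to drain, V_GS = V_DS ≥ V_GS − V_TN, so the device is in saturation.
KCL at the drain: ½ k_n (V_GS − V_TN)² = (V_DD − V_GS)/R.
Let x = V_GS − 1.31. Then 83.9 x² + x − 2.65 = 0, giving x = 0.172 V (positive root), so V_GS = 1.48 V.
I_D = (V_DD − V_GS)/R = (3.96 − 1.48) / 38.5 = 0.0644 mA.

I_D = 0.0644 mA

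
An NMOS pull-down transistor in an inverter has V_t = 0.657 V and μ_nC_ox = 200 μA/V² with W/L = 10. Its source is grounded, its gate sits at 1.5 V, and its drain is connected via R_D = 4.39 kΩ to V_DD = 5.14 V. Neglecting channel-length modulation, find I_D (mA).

I_D = 0.711 mA

V_GS = V_G = 1.5 V, so V_ov = 1.5 − 0.657 = 0.843 V.
k_n = μ_nC_ox · (W/L) = 2 mA/V².
Assume saturation: I_D = ½ k_n V_ov² = 0.5 × 2 × 0.843² = 0.711 mA, giving V_DS = V_DD − I_D R_D = 5.14 − 0.711 × 4.39 = 2.02 V.
V_DS = 2.02 V ≥ V_ov = 0.843 V, confirming saturation.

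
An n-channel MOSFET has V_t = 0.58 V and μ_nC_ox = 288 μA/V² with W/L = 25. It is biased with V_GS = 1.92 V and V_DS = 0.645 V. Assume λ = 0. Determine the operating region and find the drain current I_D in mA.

k_n = μ_nC_ox · (W/L) = 7.2 mA/V².
V_ov = V_GS − V_t = 1.92 − 0.58 = 1.34 V.
Since V_DS = 0.645 V < V_ov = 1.34 V, the device is in the triode region.
I_D = k_n [V_ov · V_DS − ½ V_DS²] = 7.2 × [1.34 × 0.645 − 0.5 × 0.645²] = 4.73 mA.

Triode; I_D = 4.73 mA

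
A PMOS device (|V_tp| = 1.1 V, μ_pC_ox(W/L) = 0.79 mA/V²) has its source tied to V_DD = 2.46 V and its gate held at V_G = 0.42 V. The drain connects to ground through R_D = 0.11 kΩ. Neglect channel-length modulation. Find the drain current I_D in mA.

V_SG = V_DD − V_G = 2.46 − 0.42 = 2.04 V, so V_ov = 2.04 − 1.1 = 0.94 V.
Assume saturation: I_D = ½ k_p V_ov² = 0.5 × 0.79 × 0.94² = 0.349 mA, giving V_SD = V_DD − I_D R_D = 2.46 − 0.349 × 0.11 = 2.42 V.
V_SD = 2.42 V ≥ V_ov = 0.94 V, confirming saturation.

I_D = 0.349 mA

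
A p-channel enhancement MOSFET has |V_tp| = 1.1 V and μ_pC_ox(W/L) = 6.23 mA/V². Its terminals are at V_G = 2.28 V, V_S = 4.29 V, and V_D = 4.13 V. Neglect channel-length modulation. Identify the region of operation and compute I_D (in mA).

Triode; I_D = 0.827 mA

V_SG = V_S − V_G = 4.29 − 2.28 = 2.01 V; V_SD = V_S − V_D = 4.29 − 4.13 = 0.16 V.
V_ov = V_SG − |V_tp| = 2.01 − 1.1 = 0.91 V.
Since V_SD = 0.16 V < V_ov = 0.91 V, the device is in the triode region.
I_D = k_p [V_ov · V_SD − ½ V_SD²] = 6.23 × [0.91 × 0.16 − 0.5 × 0.16²] = 0.827 mA.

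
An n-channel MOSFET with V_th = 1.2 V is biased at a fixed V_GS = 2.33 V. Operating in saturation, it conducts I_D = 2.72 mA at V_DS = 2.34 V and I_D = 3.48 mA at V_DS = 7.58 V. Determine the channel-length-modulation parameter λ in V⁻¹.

λ = 0.0609 V⁻¹

With V_GS fixed, I_D ∝ (1 + λ V_DS) in saturation, so I_D2/I_D1 = (1 + λ V_DS2)/(1 + λ V_DS1).
3.48/2.72 = 1.279 = (1 + 7.58 λ)/(1 + 2.34 λ).
Solving: λ (I_D1 V_DS2 − I_D2 V_DS1) = I_D2 − I_D1, so λ = (3.48 − 2.72) / (2.72 × 7.58 − 3.48 × 2.34) = 0.76 / 12.5 = 0.0609 V⁻¹.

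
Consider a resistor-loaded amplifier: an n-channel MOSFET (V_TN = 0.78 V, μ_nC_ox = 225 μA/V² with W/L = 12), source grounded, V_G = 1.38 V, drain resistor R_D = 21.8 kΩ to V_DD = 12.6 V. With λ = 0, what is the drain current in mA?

I_D = 0.486 mA

V_GS = V_G = 1.38 V, so V_ov = 1.38 − 0.78 = 0.6 V.
k_n = μ_nC_ox · (W/L) = 2.7 mA/V².
Assume saturation: I_D = ½ k_n V_ov² = 0.5 × 2.7 × 0.6² = 0.486 mA, giving V_DS = V_DD − I_D R_D = 12.6 − 0.486 × 21.8 = 2.01 V.
V_DS = 2.01 V ≥ V_ov = 0.6 V, confirming saturation.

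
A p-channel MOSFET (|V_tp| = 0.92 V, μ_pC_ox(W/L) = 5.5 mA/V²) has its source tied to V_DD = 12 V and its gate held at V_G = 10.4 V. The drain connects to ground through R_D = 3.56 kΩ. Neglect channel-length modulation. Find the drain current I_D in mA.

V_SG = V_DD − V_G = 12 − 10.4 = 1.6 V, so V_ov = 1.6 − 0.92 = 0.68 V.
Assume saturation: I_D = ½ k_p V_ov² = 0.5 × 5.5 × 0.68² = 1.27 mA, giving V_SD = V_DD − I_D R_D = 12 − 1.27 × 3.56 = 7.47 V.
V_SD = 7.47 V ≥ V_ov = 0.68 V, confirming saturation.

I_D = 1.27 mA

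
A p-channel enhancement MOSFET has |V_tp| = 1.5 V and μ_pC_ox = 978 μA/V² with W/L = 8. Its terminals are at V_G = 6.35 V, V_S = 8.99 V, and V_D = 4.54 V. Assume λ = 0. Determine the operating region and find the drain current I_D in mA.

Saturation; I_D = 5.08 mA

V_SG = V_S − V_G = 8.99 − 6.35 = 2.64 V; V_SD = V_S − V_D = 8.99 − 4.54 = 4.45 V.
k_p = μ_pC_ox · (W/L) = 7.824 mA/V².
V_ov = V_SG − |V_tp| = 2.64 − 1.5 = 1.14 V.
Since V_SD = 4.45 V ≥ V_ov = 1.14 V, the device is in saturation.
I_D = ½ k_p V_ov² = 0.5 × 7.824 × 1.14² = 5.08 mA.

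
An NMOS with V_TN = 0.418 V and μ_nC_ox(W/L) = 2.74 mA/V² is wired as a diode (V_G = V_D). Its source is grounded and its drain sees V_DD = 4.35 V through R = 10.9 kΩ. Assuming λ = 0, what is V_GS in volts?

V_GS = 0.899 V

With gate tied to drain, V_GS = V_DS ≥ V_GS − V_TN, so the device is in saturation.
KCL at the drain: ½ k_n (V_GS − V_TN)² = (V_DD − V_GS)/R.
Let x = V_GS − 0.418. Then 14.9 x² + x − 3.932 = 0, giving x = 0.481 V (positive root), so V_GS = 0.899 V.
I_D = (V_DD − V_GS)/R = (4.35 − 0.899) / 10.9 = 0.317 mA.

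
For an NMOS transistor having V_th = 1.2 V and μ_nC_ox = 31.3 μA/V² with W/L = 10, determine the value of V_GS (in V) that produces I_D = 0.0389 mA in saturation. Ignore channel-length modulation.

k_n = μ_nC_ox · (W/L) = 0.313 mA/V².
In saturation I_D = ½ k_n (V_GS − V_th)², so V_GS − V_th = √(2 I_D / k_n) = √(2 × 0.0389 / 0.313) = 0.499 V.
V_GS = 1.2 + 0.499 = 1.7 V.

V_GS = 1.70 V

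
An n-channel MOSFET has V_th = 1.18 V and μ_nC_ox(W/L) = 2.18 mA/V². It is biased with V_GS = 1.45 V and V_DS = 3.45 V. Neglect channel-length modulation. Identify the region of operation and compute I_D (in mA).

Saturation; I_D = 0.0795 mA

V_ov = V_GS − V_th = 1.45 − 1.18 = 0.27 V.
Since V_DS = 3.45 V ≥ V_ov = 0.27 V, the device is in saturation.
I_D = ½ k_n V_ov² = 0.5 × 2.18 × 0.27² = 0.0795 mA.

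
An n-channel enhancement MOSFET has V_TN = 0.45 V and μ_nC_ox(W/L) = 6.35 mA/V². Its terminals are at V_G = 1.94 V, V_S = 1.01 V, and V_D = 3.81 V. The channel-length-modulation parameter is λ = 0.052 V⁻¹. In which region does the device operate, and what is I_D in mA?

Saturation; I_D = 0.838 mA

V_GS = V_G − V_S = 1.94 − 1.01 = 0.93 V; V_DS = V_D − V_S = 3.81 − 1.01 = 2.8 V.
V_ov = V_GS − V_TN = 0.93 − 0.45 = 0.48 V.
Since V_DS = 2.8 V ≥ V_ov = 0.48 V, the device is in saturation.
I_D = ½ k_n V_ov² (1 + λ V_DS) = 0.5 × 6.35 × 0.48² × (1 + 0.052 × 2.8) = 0.838 mA.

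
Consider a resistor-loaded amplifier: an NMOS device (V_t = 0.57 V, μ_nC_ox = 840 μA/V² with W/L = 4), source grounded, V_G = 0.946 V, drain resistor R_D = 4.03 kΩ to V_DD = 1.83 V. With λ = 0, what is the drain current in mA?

V_GS = V_G = 0.946 V, so V_ov = 0.946 − 0.57 = 0.376 V.
k_n = μ_nC_ox · (W/L) = 3.36 mA/V².
Assume saturation: I_D = ½ k_n V_ov² = 0.5 × 3.36 × 0.376² = 0.238 mA, giving V_DS = V_DD − I_D R_D = 1.83 − 0.238 × 4.03 = 0.873 V.
V_DS = 0.873 V ≥ V_ov = 0.376 V, confirming saturation.

I_D = 0.238 mA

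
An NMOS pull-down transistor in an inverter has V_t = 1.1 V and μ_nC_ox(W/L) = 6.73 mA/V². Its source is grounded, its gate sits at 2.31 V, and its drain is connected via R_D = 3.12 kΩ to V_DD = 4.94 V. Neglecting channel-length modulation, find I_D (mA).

I_D = 1.52 mA

V_GS = V_G = 2.31 V, so V_ov = 2.31 − 1.1 = 1.21 V.
Assume saturation: I_D = ½ k_n V_ov² = 0.5 × 6.73 × 1.21² = 4.93 mA, giving V_DS = V_DD − I_D R_D = 4.94 − 4.93 × 3.12 = -10.4 V.
But -10.4 V < V_ov = 1.21 V, so the device is actually in triode.
In triode I_D = k_n[V_ov V_DS − ½ V_DS²] and I_D = (V_DD − V_DS)/R_D. Equating: 10.5 V_DS² − 26.41 V_DS + 4.94 = 0, giving V_DS = 0.204 V (the root below V_ov).
I_D = (4.94 − 0.204) / 3.12 = 1.52 mA.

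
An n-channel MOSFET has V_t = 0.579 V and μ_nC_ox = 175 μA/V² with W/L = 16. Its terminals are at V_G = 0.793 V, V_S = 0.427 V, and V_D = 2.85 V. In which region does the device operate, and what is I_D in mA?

Cutoff; I_D = 0 mA

V_GS = V_G − V_S = 0.793 − 0.427 = 0.366 V; V_DS = V_D − V_S = 2.85 − 0.427 = 2.42 V.
V_GS = 0.366 V < V_t = 0.579 V, so the transistor is in cutoff.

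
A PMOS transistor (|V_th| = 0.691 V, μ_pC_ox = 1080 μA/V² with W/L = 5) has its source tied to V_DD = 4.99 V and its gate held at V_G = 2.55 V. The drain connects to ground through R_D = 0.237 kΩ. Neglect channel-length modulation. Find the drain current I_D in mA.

I_D = 8.26 mA

V_SG = V_DD − V_G = 4.99 − 2.55 = 2.44 V, so V_ov = 2.44 − 0.691 = 1.75 V.
k_p = μ_pC_ox · (W/L) = 5.4 mA/V².
Assume saturation: I_D = ½ k_p V_ov² = 0.5 × 5.4 × 1.75² = 8.26 mA, giving V_SD = V_DD − I_D R_D = 4.99 − 8.26 × 0.237 = 3.03 V.
V_SD = 3.03 V ≥ V_ov = 1.75 V, confirming saturation.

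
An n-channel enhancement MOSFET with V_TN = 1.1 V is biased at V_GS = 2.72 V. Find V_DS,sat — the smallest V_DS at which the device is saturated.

The boundary between triode and saturation is V_DS = V_GS − V_TN = V_ov.
V_ov = 2.72 − 1.1 = 1.62 V.

V_DS,sat = 1.62 V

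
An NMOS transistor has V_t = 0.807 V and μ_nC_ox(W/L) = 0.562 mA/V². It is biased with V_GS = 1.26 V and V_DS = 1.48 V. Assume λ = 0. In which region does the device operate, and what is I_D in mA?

Saturation; I_D = 0.0577 mA

V_ov = V_GS − V_t = 1.26 − 0.807 = 0.453 V.
Since V_DS = 1.48 V ≥ V_ov = 0.453 V, the device is in saturation.
I_D = ½ k_n V_ov² = 0.5 × 0.562 × 0.453² = 0.0577 mA.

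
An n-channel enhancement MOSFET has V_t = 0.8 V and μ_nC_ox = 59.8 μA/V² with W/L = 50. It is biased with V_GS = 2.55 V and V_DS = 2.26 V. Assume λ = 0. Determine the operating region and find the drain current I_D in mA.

Saturation; I_D = 4.58 mA

k_n = μ_nC_ox · (W/L) = 2.99 mA/V².
V_ov = V_GS − V_t = 2.55 − 0.8 = 1.75 V.
Since V_DS = 2.26 V ≥ V_ov = 1.75 V, the device is in saturation.
I_D = ½ k_n V_ov² = 0.5 × 2.99 × 1.75² = 4.58 mA.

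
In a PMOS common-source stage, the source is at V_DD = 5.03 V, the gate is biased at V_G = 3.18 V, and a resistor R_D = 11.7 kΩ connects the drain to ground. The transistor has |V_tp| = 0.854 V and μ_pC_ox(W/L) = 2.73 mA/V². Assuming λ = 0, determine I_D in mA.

I_D = 0.416 mA

V_SG = V_DD − V_G = 5.03 − 3.18 = 1.85 V, so V_ov = 1.85 − 0.854 = 0.996 V.
Assume saturation: I_D = ½ k_p V_ov² = 0.5 × 2.73 × 0.996² = 1.35 mA, giving V_SD = V_DD − I_D R_D = 5.03 − 1.35 × 11.7 = -10.8 V.
But -10.8 V < V_ov = 0.996 V, so the device is actually in triode.
In triode I_D = k_p[V_ov V_SD − ½ V_SD²] and I_D = (V_DD − V_SD)/R_D. Equating: 16 V_SD² − 32.81 V_SD + 5.03 = 0, giving V_SD = 0.167 V (the root below V_ov).
I_D = (5.03 − 0.167) / 11.7 = 0.416 mA.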